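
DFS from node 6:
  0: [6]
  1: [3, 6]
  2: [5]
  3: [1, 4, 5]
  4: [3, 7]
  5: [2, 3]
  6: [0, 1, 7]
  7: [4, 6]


Visit 6, push [7, 1, 0]
Visit 0, push []
Visit 1, push [3]
Visit 3, push [5, 4]
Visit 4, push [7]
Visit 7, push []
Visit 5, push [2]
Visit 2, push []

DFS order: [6, 0, 1, 3, 4, 7, 5, 2]


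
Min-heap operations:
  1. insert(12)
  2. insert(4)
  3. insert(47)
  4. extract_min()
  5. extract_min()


insert(12) -> [12]
insert(4) -> [4, 12]
insert(47) -> [4, 12, 47]
extract_min()->4, [12, 47]
extract_min()->12, [47]

Final heap: [47]


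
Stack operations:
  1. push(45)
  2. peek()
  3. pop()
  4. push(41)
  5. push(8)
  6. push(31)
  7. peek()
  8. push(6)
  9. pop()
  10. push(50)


push(45) -> [45]
peek()->45
pop()->45, []
push(41) -> [41]
push(8) -> [41, 8]
push(31) -> [41, 8, 31]
peek()->31
push(6) -> [41, 8, 31, 6]
pop()->6, [41, 8, 31]
push(50) -> [41, 8, 31, 50]

Final stack: [41, 8, 31, 50]


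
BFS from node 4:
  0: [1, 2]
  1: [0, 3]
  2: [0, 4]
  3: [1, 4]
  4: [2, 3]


Visit 4, enqueue [2, 3]
Visit 2, enqueue [0]
Visit 3, enqueue [1]
Visit 0, enqueue []
Visit 1, enqueue []

BFS order: [4, 2, 3, 0, 1]


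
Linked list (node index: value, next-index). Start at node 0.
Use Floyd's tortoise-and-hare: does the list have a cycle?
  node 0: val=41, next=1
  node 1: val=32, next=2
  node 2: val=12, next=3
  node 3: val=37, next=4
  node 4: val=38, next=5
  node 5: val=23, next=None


Floyd's tortoise (slow, +1) and hare (fast, +2):
  init: slow=0, fast=0
  step 1: slow=1, fast=2
  step 2: slow=2, fast=4
  step 3: fast 4->5->None, no cycle

Cycle: no


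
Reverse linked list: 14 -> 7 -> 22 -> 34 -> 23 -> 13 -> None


Step 1: curr=14, set curr.next=prev(None) | reversed so far: 14
Step 2: curr=7, set curr.next=prev(14) | reversed so far: 7 -> 14
Step 3: curr=22, set curr.next=prev(7) | reversed so far: 22 -> 7 -> 14
Step 4: curr=34, set curr.next=prev(22) | reversed so far: 34 -> 22 -> 7 -> 14
Step 5: curr=23, set curr.next=prev(34) | reversed so far: 23 -> 34 -> 22 -> 7 -> 14
Step 6: curr=13, set curr.next=prev(23) | reversed so far: 13 -> 23 -> 34 -> 22 -> 7 -> 14

13 -> 23 -> 34 -> 22 -> 7 -> 14 -> None


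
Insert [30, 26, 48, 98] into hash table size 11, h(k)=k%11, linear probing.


Insert 30: h=8 -> slot 8
Insert 26: h=4 -> slot 4
Insert 48: h=4, 1 probes -> slot 5
Insert 98: h=10 -> slot 10

Table: [None, None, None, None, 26, 48, None, None, 30, None, 98]


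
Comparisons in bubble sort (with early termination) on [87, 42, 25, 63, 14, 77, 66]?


Algorithm: bubble sort (with early termination)
Input: [87, 42, 25, 63, 14, 77, 66]
Sorted: [14, 25, 42, 63, 66, 77, 87]

20


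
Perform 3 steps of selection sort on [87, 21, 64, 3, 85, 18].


Initial: [87, 21, 64, 3, 85, 18]
Step 1: min=3 at 3
  Swap: [3, 21, 64, 87, 85, 18]
Step 2: min=18 at 5
  Swap: [3, 18, 64, 87, 85, 21]
Step 3: min=21 at 5
  Swap: [3, 18, 21, 87, 85, 64]

After 3 steps: [3, 18, 21, 87, 85, 64]


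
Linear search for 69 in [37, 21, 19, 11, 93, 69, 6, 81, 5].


i=0: 37!=69
i=1: 21!=69
i=2: 19!=69
i=3: 11!=69
i=4: 93!=69
i=5: 69==69 found!

Found at 5, 6 comps


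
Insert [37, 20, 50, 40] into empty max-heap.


Insert 37: [37]
Insert 20: [37, 20]
Insert 50: [50, 20, 37]
Insert 40: [50, 40, 37, 20]

Final heap: [50, 40, 37, 20]


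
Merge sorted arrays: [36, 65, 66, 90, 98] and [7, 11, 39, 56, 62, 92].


Take 7 from B
Take 11 from B
Take 36 from A
Take 39 from B
Take 56 from B
Take 62 from B
Take 65 from A
Take 66 from A
Take 90 from A
Take 92 from B

Merged: [7, 11, 36, 39, 56, 62, 65, 66, 90, 92, 98]


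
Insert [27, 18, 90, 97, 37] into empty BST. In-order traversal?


Insert 27: root
Insert 18: L from 27
Insert 90: R from 27
Insert 97: R from 27 -> R from 90
Insert 37: R from 27 -> L from 90

In-order: [18, 27, 37, 90, 97]


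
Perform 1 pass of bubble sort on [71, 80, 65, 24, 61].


Initial: [71, 80, 65, 24, 61]
Pass 1: [71, 65, 24, 61, 80] (3 swaps)

After 1 pass: [71, 65, 24, 61, 80]


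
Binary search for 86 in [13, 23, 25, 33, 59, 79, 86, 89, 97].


Step 1: lo=0, hi=8, mid=4, val=59
Step 2: lo=5, hi=8, mid=6, val=86

Found at index 6


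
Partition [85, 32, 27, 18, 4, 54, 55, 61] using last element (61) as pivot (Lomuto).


Pivot: 61
  32 <= 61: swap -> [32, 85, 27, 18, 4, 54, 55, 61]
  27 <= 61: swap -> [32, 27, 85, 18, 4, 54, 55, 61]
  18 <= 61: swap -> [32, 27, 18, 85, 4, 54, 55, 61]
  4 <= 61: swap -> [32, 27, 18, 4, 85, 54, 55, 61]
  54 <= 61: swap -> [32, 27, 18, 4, 54, 85, 55, 61]
  55 <= 61: swap -> [32, 27, 18, 4, 54, 55, 85, 61]
Place pivot at 6: [32, 27, 18, 4, 54, 55, 61, 85]

Partitioned: [32, 27, 18, 4, 54, 55, 61, 85]


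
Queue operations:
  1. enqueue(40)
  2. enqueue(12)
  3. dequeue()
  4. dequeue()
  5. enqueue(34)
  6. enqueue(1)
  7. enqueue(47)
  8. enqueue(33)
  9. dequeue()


enqueue(40) -> [40]
enqueue(12) -> [40, 12]
dequeue()->40, [12]
dequeue()->12, []
enqueue(34) -> [34]
enqueue(1) -> [34, 1]
enqueue(47) -> [34, 1, 47]
enqueue(33) -> [34, 1, 47, 33]
dequeue()->34, [1, 47, 33]

Final queue: [1, 47, 33]


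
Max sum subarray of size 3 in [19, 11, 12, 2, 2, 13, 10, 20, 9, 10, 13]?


[0:3]: 42
[1:4]: 25
[2:5]: 16
[3:6]: 17
[4:7]: 25
[5:8]: 43
[6:9]: 39
[7:10]: 39
[8:11]: 32

Max: 43 at [5:8]


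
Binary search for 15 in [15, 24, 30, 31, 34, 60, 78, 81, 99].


Step 1: lo=0, hi=8, mid=4, val=34
Step 2: lo=0, hi=3, mid=1, val=24
Step 3: lo=0, hi=0, mid=0, val=15

Found at index 0


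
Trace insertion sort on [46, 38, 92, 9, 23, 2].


Initial: [46, 38, 92, 9, 23, 2]
Insert 38: [38, 46, 92, 9, 23, 2]
Insert 92: [38, 46, 92, 9, 23, 2]
Insert 9: [9, 38, 46, 92, 23, 2]
Insert 23: [9, 23, 38, 46, 92, 2]
Insert 2: [2, 9, 23, 38, 46, 92]

Sorted: [2, 9, 23, 38, 46, 92]


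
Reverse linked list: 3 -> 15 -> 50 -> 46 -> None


Step 1: curr=3, set curr.next=prev(None) | reversed so far: 3
Step 2: curr=15, set curr.next=prev(3) | reversed so far: 15 -> 3
Step 3: curr=50, set curr.next=prev(15) | reversed so far: 50 -> 15 -> 3
Step 4: curr=46, set curr.next=prev(50) | reversed so far: 46 -> 50 -> 15 -> 3

46 -> 50 -> 15 -> 3 -> None


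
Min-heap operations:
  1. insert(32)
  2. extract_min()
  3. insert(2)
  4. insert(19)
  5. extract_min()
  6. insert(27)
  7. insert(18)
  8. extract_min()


insert(32) -> [32]
extract_min()->32, []
insert(2) -> [2]
insert(19) -> [2, 19]
extract_min()->2, [19]
insert(27) -> [19, 27]
insert(18) -> [18, 27, 19]
extract_min()->18, [19, 27]

Final heap: [19, 27]


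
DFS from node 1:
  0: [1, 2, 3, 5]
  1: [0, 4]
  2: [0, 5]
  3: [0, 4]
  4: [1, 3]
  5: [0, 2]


Visit 1, push [4, 0]
Visit 0, push [5, 3, 2]
Visit 2, push [5]
Visit 5, push []
Visit 3, push [4]
Visit 4, push []

DFS order: [1, 0, 2, 5, 3, 4]


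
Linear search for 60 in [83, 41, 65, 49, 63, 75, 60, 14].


i=0: 83!=60
i=1: 41!=60
i=2: 65!=60
i=3: 49!=60
i=4: 63!=60
i=5: 75!=60
i=6: 60==60 found!

Found at 6, 7 comps


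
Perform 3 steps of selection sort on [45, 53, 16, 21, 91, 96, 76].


Initial: [45, 53, 16, 21, 91, 96, 76]
Step 1: min=16 at 2
  Swap: [16, 53, 45, 21, 91, 96, 76]
Step 2: min=21 at 3
  Swap: [16, 21, 45, 53, 91, 96, 76]
Step 3: min=45 at 2
  Swap: [16, 21, 45, 53, 91, 96, 76]

After 3 steps: [16, 21, 45, 53, 91, 96, 76]


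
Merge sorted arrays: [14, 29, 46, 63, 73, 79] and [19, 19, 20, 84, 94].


Take 14 from A
Take 19 from B
Take 19 from B
Take 20 from B
Take 29 from A
Take 46 from A
Take 63 from A
Take 73 from A
Take 79 from A

Merged: [14, 19, 19, 20, 29, 46, 63, 73, 79, 84, 94]


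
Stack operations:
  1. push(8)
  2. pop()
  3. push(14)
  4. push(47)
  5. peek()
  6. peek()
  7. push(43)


push(8) -> [8]
pop()->8, []
push(14) -> [14]
push(47) -> [14, 47]
peek()->47
peek()->47
push(43) -> [14, 47, 43]

Final stack: [14, 47, 43]


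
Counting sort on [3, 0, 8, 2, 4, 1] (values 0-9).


Input: [3, 0, 8, 2, 4, 1]
Counts: [1, 1, 1, 1, 1, 0, 0, 0, 1, 0]

Sorted: [0, 1, 2, 3, 4, 8]


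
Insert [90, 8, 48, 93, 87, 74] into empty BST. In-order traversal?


Insert 90: root
Insert 8: L from 90
Insert 48: L from 90 -> R from 8
Insert 93: R from 90
Insert 87: L from 90 -> R from 8 -> R from 48
Insert 74: L from 90 -> R from 8 -> R from 48 -> L from 87

In-order: [8, 48, 74, 87, 90, 93]


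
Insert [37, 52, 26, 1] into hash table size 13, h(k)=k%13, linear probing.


Insert 37: h=11 -> slot 11
Insert 52: h=0 -> slot 0
Insert 26: h=0, 1 probes -> slot 1
Insert 1: h=1, 1 probes -> slot 2

Table: [52, 26, 1, None, None, None, None, None, None, None, None, 37, None]


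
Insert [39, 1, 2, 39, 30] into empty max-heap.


Insert 39: [39]
Insert 1: [39, 1]
Insert 2: [39, 1, 2]
Insert 39: [39, 39, 2, 1]
Insert 30: [39, 39, 2, 1, 30]

Final heap: [39, 39, 2, 1, 30]


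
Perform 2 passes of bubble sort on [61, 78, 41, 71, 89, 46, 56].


Initial: [61, 78, 41, 71, 89, 46, 56]
Pass 1: [61, 41, 71, 78, 46, 56, 89] (4 swaps)
Pass 2: [41, 61, 71, 46, 56, 78, 89] (3 swaps)

After 2 passes: [41, 61, 71, 46, 56, 78, 89]


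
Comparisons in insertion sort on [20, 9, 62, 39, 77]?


Algorithm: insertion sort
Input: [20, 9, 62, 39, 77]
Sorted: [9, 20, 39, 62, 77]

5


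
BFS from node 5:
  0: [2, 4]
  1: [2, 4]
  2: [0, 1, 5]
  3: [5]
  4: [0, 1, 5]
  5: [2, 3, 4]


Visit 5, enqueue [2, 3, 4]
Visit 2, enqueue [0, 1]
Visit 3, enqueue []
Visit 4, enqueue []
Visit 0, enqueue []
Visit 1, enqueue []

BFS order: [5, 2, 3, 4, 0, 1]


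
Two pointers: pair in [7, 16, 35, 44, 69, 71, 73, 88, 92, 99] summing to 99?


lo=0(7)+hi=9(99)=106
lo=0(7)+hi=8(92)=99

Yes: 7+92=99


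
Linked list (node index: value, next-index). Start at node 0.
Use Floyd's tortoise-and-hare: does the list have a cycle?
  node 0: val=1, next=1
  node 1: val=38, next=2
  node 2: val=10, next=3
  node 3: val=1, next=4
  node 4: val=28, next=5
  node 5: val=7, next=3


Floyd's tortoise (slow, +1) and hare (fast, +2):
  init: slow=0, fast=0
  step 1: slow=1, fast=2
  step 2: slow=2, fast=4
  step 3: slow=3, fast=3
  slow == fast at node 3: cycle detected

Cycle: yes


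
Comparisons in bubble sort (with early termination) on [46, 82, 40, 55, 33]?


Algorithm: bubble sort (with early termination)
Input: [46, 82, 40, 55, 33]
Sorted: [33, 40, 46, 55, 82]

10


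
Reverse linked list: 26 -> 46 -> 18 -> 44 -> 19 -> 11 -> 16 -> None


Step 1: curr=26, set curr.next=prev(None) | reversed so far: 26
Step 2: curr=46, set curr.next=prev(26) | reversed so far: 46 -> 26
Step 3: curr=18, set curr.next=prev(46) | reversed so far: 18 -> 46 -> 26
Step 4: curr=44, set curr.next=prev(18) | reversed so far: 44 -> 18 -> 46 -> 26
Step 5: curr=19, set curr.next=prev(44) | reversed so far: 19 -> 44 -> 18 -> 46 -> 26
Step 6: curr=11, set curr.next=prev(19) | reversed so far: 11 -> 19 -> 44 -> 18 -> 46 -> 26
Step 7: curr=16, set curr.next=prev(11) | reversed so far: 16 -> 11 -> 19 -> 44 -> 18 -> 46 -> 26

16 -> 11 -> 19 -> 44 -> 18 -> 46 -> 26 -> None


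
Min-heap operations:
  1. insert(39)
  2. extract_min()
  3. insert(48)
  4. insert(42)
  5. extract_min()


insert(39) -> [39]
extract_min()->39, []
insert(48) -> [48]
insert(42) -> [42, 48]
extract_min()->42, [48]

Final heap: [48]


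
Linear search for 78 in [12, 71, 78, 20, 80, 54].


i=0: 12!=78
i=1: 71!=78
i=2: 78==78 found!

Found at 2, 3 comps


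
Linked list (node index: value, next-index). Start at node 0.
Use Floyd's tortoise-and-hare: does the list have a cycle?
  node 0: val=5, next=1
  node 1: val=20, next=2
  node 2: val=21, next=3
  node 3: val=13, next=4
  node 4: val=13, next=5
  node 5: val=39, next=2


Floyd's tortoise (slow, +1) and hare (fast, +2):
  init: slow=0, fast=0
  step 1: slow=1, fast=2
  step 2: slow=2, fast=4
  step 3: slow=3, fast=2
  step 4: slow=4, fast=4
  slow == fast at node 4: cycle detected

Cycle: yes


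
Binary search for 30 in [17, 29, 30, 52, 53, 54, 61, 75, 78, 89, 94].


Step 1: lo=0, hi=10, mid=5, val=54
Step 2: lo=0, hi=4, mid=2, val=30

Found at index 2


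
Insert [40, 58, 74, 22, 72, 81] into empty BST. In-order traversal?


Insert 40: root
Insert 58: R from 40
Insert 74: R from 40 -> R from 58
Insert 22: L from 40
Insert 72: R from 40 -> R from 58 -> L from 74
Insert 81: R from 40 -> R from 58 -> R from 74

In-order: [22, 40, 58, 72, 74, 81]


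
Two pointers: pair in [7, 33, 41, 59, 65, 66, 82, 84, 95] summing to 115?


lo=0(7)+hi=8(95)=102
lo=1(33)+hi=8(95)=128
lo=1(33)+hi=7(84)=117
lo=1(33)+hi=6(82)=115

Yes: 33+82=115


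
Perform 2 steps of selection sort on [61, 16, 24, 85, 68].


Initial: [61, 16, 24, 85, 68]
Step 1: min=16 at 1
  Swap: [16, 61, 24, 85, 68]
Step 2: min=24 at 2
  Swap: [16, 24, 61, 85, 68]

After 2 steps: [16, 24, 61, 85, 68]


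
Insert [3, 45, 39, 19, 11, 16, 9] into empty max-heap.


Insert 3: [3]
Insert 45: [45, 3]
Insert 39: [45, 3, 39]
Insert 19: [45, 19, 39, 3]
Insert 11: [45, 19, 39, 3, 11]
Insert 16: [45, 19, 39, 3, 11, 16]
Insert 9: [45, 19, 39, 3, 11, 16, 9]

Final heap: [45, 19, 39, 3, 11, 16, 9]


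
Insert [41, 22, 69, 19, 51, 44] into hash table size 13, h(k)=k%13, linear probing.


Insert 41: h=2 -> slot 2
Insert 22: h=9 -> slot 9
Insert 69: h=4 -> slot 4
Insert 19: h=6 -> slot 6
Insert 51: h=12 -> slot 12
Insert 44: h=5 -> slot 5

Table: [None, None, 41, None, 69, 44, 19, None, None, 22, None, None, 51]


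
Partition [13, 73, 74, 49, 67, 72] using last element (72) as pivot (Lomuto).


Pivot: 72
  13 <= 72: advance i (no swap)
  49 <= 72: swap -> [13, 49, 74, 73, 67, 72]
  67 <= 72: swap -> [13, 49, 67, 73, 74, 72]
Place pivot at 3: [13, 49, 67, 72, 74, 73]

Partitioned: [13, 49, 67, 72, 74, 73]


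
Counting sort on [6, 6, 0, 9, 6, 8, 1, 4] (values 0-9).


Input: [6, 6, 0, 9, 6, 8, 1, 4]
Counts: [1, 1, 0, 0, 1, 0, 3, 0, 1, 1]

Sorted: [0, 1, 4, 6, 6, 6, 8, 9]


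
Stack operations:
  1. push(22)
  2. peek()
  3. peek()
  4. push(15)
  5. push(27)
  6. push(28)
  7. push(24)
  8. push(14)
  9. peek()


push(22) -> [22]
peek()->22
peek()->22
push(15) -> [22, 15]
push(27) -> [22, 15, 27]
push(28) -> [22, 15, 27, 28]
push(24) -> [22, 15, 27, 28, 24]
push(14) -> [22, 15, 27, 28, 24, 14]
peek()->14

Final stack: [22, 15, 27, 28, 24, 14]


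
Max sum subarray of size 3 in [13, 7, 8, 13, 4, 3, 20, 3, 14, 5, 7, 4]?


[0:3]: 28
[1:4]: 28
[2:5]: 25
[3:6]: 20
[4:7]: 27
[5:8]: 26
[6:9]: 37
[7:10]: 22
[8:11]: 26
[9:12]: 16

Max: 37 at [6:9]


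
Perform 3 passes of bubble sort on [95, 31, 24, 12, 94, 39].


Initial: [95, 31, 24, 12, 94, 39]
Pass 1: [31, 24, 12, 94, 39, 95] (5 swaps)
Pass 2: [24, 12, 31, 39, 94, 95] (3 swaps)
Pass 3: [12, 24, 31, 39, 94, 95] (1 swaps)

After 3 passes: [12, 24, 31, 39, 94, 95]


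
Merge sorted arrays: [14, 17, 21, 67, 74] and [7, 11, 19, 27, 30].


Take 7 from B
Take 11 from B
Take 14 from A
Take 17 from A
Take 19 from B
Take 21 from A
Take 27 from B
Take 30 from B

Merged: [7, 11, 14, 17, 19, 21, 27, 30, 67, 74]


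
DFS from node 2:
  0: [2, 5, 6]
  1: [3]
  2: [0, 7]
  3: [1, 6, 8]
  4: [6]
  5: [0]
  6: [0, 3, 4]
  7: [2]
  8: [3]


Visit 2, push [7, 0]
Visit 0, push [6, 5]
Visit 5, push []
Visit 6, push [4, 3]
Visit 3, push [8, 1]
Visit 1, push []
Visit 8, push []
Visit 4, push []
Visit 7, push []

DFS order: [2, 0, 5, 6, 3, 1, 8, 4, 7]


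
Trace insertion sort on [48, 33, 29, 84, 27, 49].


Initial: [48, 33, 29, 84, 27, 49]
Insert 33: [33, 48, 29, 84, 27, 49]
Insert 29: [29, 33, 48, 84, 27, 49]
Insert 84: [29, 33, 48, 84, 27, 49]
Insert 27: [27, 29, 33, 48, 84, 49]
Insert 49: [27, 29, 33, 48, 49, 84]

Sorted: [27, 29, 33, 48, 49, 84]


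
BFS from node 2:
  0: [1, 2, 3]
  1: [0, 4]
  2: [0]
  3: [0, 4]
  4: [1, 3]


Visit 2, enqueue [0]
Visit 0, enqueue [1, 3]
Visit 1, enqueue [4]
Visit 3, enqueue []
Visit 4, enqueue []

BFS order: [2, 0, 1, 3, 4]


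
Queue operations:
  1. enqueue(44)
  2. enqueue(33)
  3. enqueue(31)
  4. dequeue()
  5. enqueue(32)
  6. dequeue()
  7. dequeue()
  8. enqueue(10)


enqueue(44) -> [44]
enqueue(33) -> [44, 33]
enqueue(31) -> [44, 33, 31]
dequeue()->44, [33, 31]
enqueue(32) -> [33, 31, 32]
dequeue()->33, [31, 32]
dequeue()->31, [32]
enqueue(10) -> [32, 10]

Final queue: [32, 10]


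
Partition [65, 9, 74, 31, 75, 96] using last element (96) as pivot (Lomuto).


Pivot: 96
  65 <= 96: advance i (no swap)
  9 <= 96: advance i (no swap)
  74 <= 96: advance i (no swap)
  31 <= 96: advance i (no swap)
  75 <= 96: advance i (no swap)
Place pivot at 5: [65, 9, 74, 31, 75, 96]

Partitioned: [65, 9, 74, 31, 75, 96]


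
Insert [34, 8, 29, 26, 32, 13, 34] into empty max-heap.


Insert 34: [34]
Insert 8: [34, 8]
Insert 29: [34, 8, 29]
Insert 26: [34, 26, 29, 8]
Insert 32: [34, 32, 29, 8, 26]
Insert 13: [34, 32, 29, 8, 26, 13]
Insert 34: [34, 32, 34, 8, 26, 13, 29]

Final heap: [34, 32, 34, 8, 26, 13, 29]


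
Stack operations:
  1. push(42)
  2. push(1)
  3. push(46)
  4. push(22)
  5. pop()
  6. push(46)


push(42) -> [42]
push(1) -> [42, 1]
push(46) -> [42, 1, 46]
push(22) -> [42, 1, 46, 22]
pop()->22, [42, 1, 46]
push(46) -> [42, 1, 46, 46]

Final stack: [42, 1, 46, 46]


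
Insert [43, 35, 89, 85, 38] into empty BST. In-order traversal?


Insert 43: root
Insert 35: L from 43
Insert 89: R from 43
Insert 85: R from 43 -> L from 89
Insert 38: L from 43 -> R from 35

In-order: [35, 38, 43, 85, 89]


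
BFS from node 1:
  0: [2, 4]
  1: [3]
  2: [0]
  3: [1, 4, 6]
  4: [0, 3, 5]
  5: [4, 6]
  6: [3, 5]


Visit 1, enqueue [3]
Visit 3, enqueue [4, 6]
Visit 4, enqueue [0, 5]
Visit 6, enqueue []
Visit 0, enqueue [2]
Visit 5, enqueue []
Visit 2, enqueue []

BFS order: [1, 3, 4, 6, 0, 5, 2]


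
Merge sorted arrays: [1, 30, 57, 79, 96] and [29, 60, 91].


Take 1 from A
Take 29 from B
Take 30 from A
Take 57 from A
Take 60 from B
Take 79 from A
Take 91 from B

Merged: [1, 29, 30, 57, 60, 79, 91, 96]


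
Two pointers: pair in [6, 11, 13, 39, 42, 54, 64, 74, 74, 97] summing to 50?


lo=0(6)+hi=9(97)=103
lo=0(6)+hi=8(74)=80
lo=0(6)+hi=7(74)=80
lo=0(6)+hi=6(64)=70
lo=0(6)+hi=5(54)=60
lo=0(6)+hi=4(42)=48
lo=1(11)+hi=4(42)=53
lo=1(11)+hi=3(39)=50

Yes: 11+39=50


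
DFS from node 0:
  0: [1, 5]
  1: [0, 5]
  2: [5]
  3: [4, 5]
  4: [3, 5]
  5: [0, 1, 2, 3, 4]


Visit 0, push [5, 1]
Visit 1, push [5]
Visit 5, push [4, 3, 2]
Visit 2, push []
Visit 3, push [4]
Visit 4, push []

DFS order: [0, 1, 5, 2, 3, 4]


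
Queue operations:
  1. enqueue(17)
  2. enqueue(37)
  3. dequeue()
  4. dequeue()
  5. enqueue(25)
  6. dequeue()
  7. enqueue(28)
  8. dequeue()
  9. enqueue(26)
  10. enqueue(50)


enqueue(17) -> [17]
enqueue(37) -> [17, 37]
dequeue()->17, [37]
dequeue()->37, []
enqueue(25) -> [25]
dequeue()->25, []
enqueue(28) -> [28]
dequeue()->28, []
enqueue(26) -> [26]
enqueue(50) -> [26, 50]

Final queue: [26, 50]


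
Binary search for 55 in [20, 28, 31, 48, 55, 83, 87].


Step 1: lo=0, hi=6, mid=3, val=48
Step 2: lo=4, hi=6, mid=5, val=83
Step 3: lo=4, hi=4, mid=4, val=55

Found at index 4


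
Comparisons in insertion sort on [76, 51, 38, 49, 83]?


Algorithm: insertion sort
Input: [76, 51, 38, 49, 83]
Sorted: [38, 49, 51, 76, 83]

7


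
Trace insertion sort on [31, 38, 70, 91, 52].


Initial: [31, 38, 70, 91, 52]
Insert 38: [31, 38, 70, 91, 52]
Insert 70: [31, 38, 70, 91, 52]
Insert 91: [31, 38, 70, 91, 52]
Insert 52: [31, 38, 52, 70, 91]

Sorted: [31, 38, 52, 70, 91]


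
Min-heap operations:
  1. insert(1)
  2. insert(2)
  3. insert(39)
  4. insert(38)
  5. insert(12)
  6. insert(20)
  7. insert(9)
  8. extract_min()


insert(1) -> [1]
insert(2) -> [1, 2]
insert(39) -> [1, 2, 39]
insert(38) -> [1, 2, 39, 38]
insert(12) -> [1, 2, 39, 38, 12]
insert(20) -> [1, 2, 20, 38, 12, 39]
insert(9) -> [1, 2, 9, 38, 12, 39, 20]
extract_min()->1, [2, 12, 9, 38, 20, 39]

Final heap: [2, 12, 9, 38, 20, 39]


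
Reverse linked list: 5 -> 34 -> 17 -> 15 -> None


Step 1: curr=5, set curr.next=prev(None) | reversed so far: 5
Step 2: curr=34, set curr.next=prev(5) | reversed so far: 34 -> 5
Step 3: curr=17, set curr.next=prev(34) | reversed so far: 17 -> 34 -> 5
Step 4: curr=15, set curr.next=prev(17) | reversed so far: 15 -> 17 -> 34 -> 5

15 -> 17 -> 34 -> 5 -> None


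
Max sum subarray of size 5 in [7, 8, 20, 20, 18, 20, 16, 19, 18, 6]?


[0:5]: 73
[1:6]: 86
[2:7]: 94
[3:8]: 93
[4:9]: 91
[5:10]: 79

Max: 94 at [2:7]


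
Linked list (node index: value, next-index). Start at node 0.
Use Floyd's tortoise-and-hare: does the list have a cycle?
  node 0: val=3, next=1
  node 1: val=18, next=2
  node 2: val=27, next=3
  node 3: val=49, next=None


Floyd's tortoise (slow, +1) and hare (fast, +2):
  init: slow=0, fast=0
  step 1: slow=1, fast=2
  step 2: fast 2->3->None, no cycle

Cycle: no


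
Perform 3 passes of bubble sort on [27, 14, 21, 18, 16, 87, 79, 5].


Initial: [27, 14, 21, 18, 16, 87, 79, 5]
Pass 1: [14, 21, 18, 16, 27, 79, 5, 87] (6 swaps)
Pass 2: [14, 18, 16, 21, 27, 5, 79, 87] (3 swaps)
Pass 3: [14, 16, 18, 21, 5, 27, 79, 87] (2 swaps)

After 3 passes: [14, 16, 18, 21, 5, 27, 79, 87]


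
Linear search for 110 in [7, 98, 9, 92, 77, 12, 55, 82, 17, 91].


i=0: 7!=110
i=1: 98!=110
i=2: 9!=110
i=3: 92!=110
i=4: 77!=110
i=5: 12!=110
i=6: 55!=110
i=7: 82!=110
i=8: 17!=110
i=9: 91!=110

Not found, 10 comps


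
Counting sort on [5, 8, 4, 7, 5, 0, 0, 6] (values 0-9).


Input: [5, 8, 4, 7, 5, 0, 0, 6]
Counts: [2, 0, 0, 0, 1, 2, 1, 1, 1, 0]

Sorted: [0, 0, 4, 5, 5, 6, 7, 8]


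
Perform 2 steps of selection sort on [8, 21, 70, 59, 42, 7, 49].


Initial: [8, 21, 70, 59, 42, 7, 49]
Step 1: min=7 at 5
  Swap: [7, 21, 70, 59, 42, 8, 49]
Step 2: min=8 at 5
  Swap: [7, 8, 70, 59, 42, 21, 49]

After 2 steps: [7, 8, 70, 59, 42, 21, 49]


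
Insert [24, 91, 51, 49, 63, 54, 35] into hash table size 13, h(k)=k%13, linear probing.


Insert 24: h=11 -> slot 11
Insert 91: h=0 -> slot 0
Insert 51: h=12 -> slot 12
Insert 49: h=10 -> slot 10
Insert 63: h=11, 3 probes -> slot 1
Insert 54: h=2 -> slot 2
Insert 35: h=9 -> slot 9

Table: [91, 63, 54, None, None, None, None, None, None, 35, 49, 24, 51]


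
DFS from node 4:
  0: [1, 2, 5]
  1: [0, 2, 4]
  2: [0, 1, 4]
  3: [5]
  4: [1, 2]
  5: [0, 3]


Visit 4, push [2, 1]
Visit 1, push [2, 0]
Visit 0, push [5, 2]
Visit 2, push []
Visit 5, push [3]
Visit 3, push []

DFS order: [4, 1, 0, 2, 5, 3]


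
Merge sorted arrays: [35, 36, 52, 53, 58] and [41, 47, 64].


Take 35 from A
Take 36 from A
Take 41 from B
Take 47 from B
Take 52 from A
Take 53 from A
Take 58 from A

Merged: [35, 36, 41, 47, 52, 53, 58, 64]


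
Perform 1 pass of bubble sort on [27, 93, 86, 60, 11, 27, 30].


Initial: [27, 93, 86, 60, 11, 27, 30]
Pass 1: [27, 86, 60, 11, 27, 30, 93] (5 swaps)

After 1 pass: [27, 86, 60, 11, 27, 30, 93]


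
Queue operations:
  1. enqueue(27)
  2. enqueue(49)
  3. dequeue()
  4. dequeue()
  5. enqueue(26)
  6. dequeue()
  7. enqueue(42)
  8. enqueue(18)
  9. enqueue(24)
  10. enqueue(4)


enqueue(27) -> [27]
enqueue(49) -> [27, 49]
dequeue()->27, [49]
dequeue()->49, []
enqueue(26) -> [26]
dequeue()->26, []
enqueue(42) -> [42]
enqueue(18) -> [42, 18]
enqueue(24) -> [42, 18, 24]
enqueue(4) -> [42, 18, 24, 4]

Final queue: [42, 18, 24, 4]


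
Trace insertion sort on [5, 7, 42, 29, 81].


Initial: [5, 7, 42, 29, 81]
Insert 7: [5, 7, 42, 29, 81]
Insert 42: [5, 7, 42, 29, 81]
Insert 29: [5, 7, 29, 42, 81]
Insert 81: [5, 7, 29, 42, 81]

Sorted: [5, 7, 29, 42, 81]


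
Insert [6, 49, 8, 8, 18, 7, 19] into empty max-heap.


Insert 6: [6]
Insert 49: [49, 6]
Insert 8: [49, 6, 8]
Insert 8: [49, 8, 8, 6]
Insert 18: [49, 18, 8, 6, 8]
Insert 7: [49, 18, 8, 6, 8, 7]
Insert 19: [49, 18, 19, 6, 8, 7, 8]

Final heap: [49, 18, 19, 6, 8, 7, 8]


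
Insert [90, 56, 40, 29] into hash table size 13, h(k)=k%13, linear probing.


Insert 90: h=12 -> slot 12
Insert 56: h=4 -> slot 4
Insert 40: h=1 -> slot 1
Insert 29: h=3 -> slot 3

Table: [None, 40, None, 29, 56, None, None, None, None, None, None, None, 90]


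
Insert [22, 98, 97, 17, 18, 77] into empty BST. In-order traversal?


Insert 22: root
Insert 98: R from 22
Insert 97: R from 22 -> L from 98
Insert 17: L from 22
Insert 18: L from 22 -> R from 17
Insert 77: R from 22 -> L from 98 -> L from 97

In-order: [17, 18, 22, 77, 97, 98]


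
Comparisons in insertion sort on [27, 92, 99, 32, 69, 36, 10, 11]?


Algorithm: insertion sort
Input: [27, 92, 99, 32, 69, 36, 10, 11]
Sorted: [10, 11, 27, 32, 36, 69, 92, 99]

25


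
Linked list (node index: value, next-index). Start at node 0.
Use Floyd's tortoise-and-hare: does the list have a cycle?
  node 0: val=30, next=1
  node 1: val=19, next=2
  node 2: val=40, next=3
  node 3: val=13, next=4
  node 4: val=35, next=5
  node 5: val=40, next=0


Floyd's tortoise (slow, +1) and hare (fast, +2):
  init: slow=0, fast=0
  step 1: slow=1, fast=2
  step 2: slow=2, fast=4
  step 3: slow=3, fast=0
  step 4: slow=4, fast=2
  step 5: slow=5, fast=4
  step 6: slow=0, fast=0
  slow == fast at node 0: cycle detected

Cycle: yes


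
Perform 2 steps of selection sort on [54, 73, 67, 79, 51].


Initial: [54, 73, 67, 79, 51]
Step 1: min=51 at 4
  Swap: [51, 73, 67, 79, 54]
Step 2: min=54 at 4
  Swap: [51, 54, 67, 79, 73]

After 2 steps: [51, 54, 67, 79, 73]


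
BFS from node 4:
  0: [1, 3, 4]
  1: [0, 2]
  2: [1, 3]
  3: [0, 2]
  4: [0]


Visit 4, enqueue [0]
Visit 0, enqueue [1, 3]
Visit 1, enqueue [2]
Visit 3, enqueue []
Visit 2, enqueue []

BFS order: [4, 0, 1, 3, 2]


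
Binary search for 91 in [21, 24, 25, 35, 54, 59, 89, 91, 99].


Step 1: lo=0, hi=8, mid=4, val=54
Step 2: lo=5, hi=8, mid=6, val=89
Step 3: lo=7, hi=8, mid=7, val=91

Found at index 7


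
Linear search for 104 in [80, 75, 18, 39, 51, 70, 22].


i=0: 80!=104
i=1: 75!=104
i=2: 18!=104
i=3: 39!=104
i=4: 51!=104
i=5: 70!=104
i=6: 22!=104

Not found, 7 comps


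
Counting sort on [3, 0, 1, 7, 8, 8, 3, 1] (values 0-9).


Input: [3, 0, 1, 7, 8, 8, 3, 1]
Counts: [1, 2, 0, 2, 0, 0, 0, 1, 2, 0]

Sorted: [0, 1, 1, 3, 3, 7, 8, 8]


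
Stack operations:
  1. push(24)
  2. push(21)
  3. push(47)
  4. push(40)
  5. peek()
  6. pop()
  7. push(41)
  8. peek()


push(24) -> [24]
push(21) -> [24, 21]
push(47) -> [24, 21, 47]
push(40) -> [24, 21, 47, 40]
peek()->40
pop()->40, [24, 21, 47]
push(41) -> [24, 21, 47, 41]
peek()->41

Final stack: [24, 21, 47, 41]


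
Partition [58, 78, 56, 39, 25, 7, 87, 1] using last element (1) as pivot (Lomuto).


Pivot: 1
Place pivot at 0: [1, 78, 56, 39, 25, 7, 87, 58]

Partitioned: [1, 78, 56, 39, 25, 7, 87, 58]


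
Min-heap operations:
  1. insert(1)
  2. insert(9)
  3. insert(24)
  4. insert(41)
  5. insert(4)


insert(1) -> [1]
insert(9) -> [1, 9]
insert(24) -> [1, 9, 24]
insert(41) -> [1, 9, 24, 41]
insert(4) -> [1, 4, 24, 41, 9]

Final heap: [1, 4, 24, 41, 9]


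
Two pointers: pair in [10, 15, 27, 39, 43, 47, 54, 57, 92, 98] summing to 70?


lo=0(10)+hi=9(98)=108
lo=0(10)+hi=8(92)=102
lo=0(10)+hi=7(57)=67
lo=1(15)+hi=7(57)=72
lo=1(15)+hi=6(54)=69
lo=2(27)+hi=6(54)=81
lo=2(27)+hi=5(47)=74
lo=2(27)+hi=4(43)=70

Yes: 27+43=70


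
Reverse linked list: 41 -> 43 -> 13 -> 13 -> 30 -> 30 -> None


Step 1: curr=41, set curr.next=prev(None) | reversed so far: 41
Step 2: curr=43, set curr.next=prev(41) | reversed so far: 43 -> 41
Step 3: curr=13, set curr.next=prev(43) | reversed so far: 13 -> 43 -> 41
Step 4: curr=13, set curr.next=prev(13) | reversed so far: 13 -> 13 -> 43 -> 41
Step 5: curr=30, set curr.next=prev(13) | reversed so far: 30 -> 13 -> 13 -> 43 -> 41
Step 6: curr=30, set curr.next=prev(30) | reversed so far: 30 -> 30 -> 13 -> 13 -> 43 -> 41

30 -> 30 -> 13 -> 13 -> 43 -> 41 -> None


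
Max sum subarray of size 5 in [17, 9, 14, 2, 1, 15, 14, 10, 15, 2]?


[0:5]: 43
[1:6]: 41
[2:7]: 46
[3:8]: 42
[4:9]: 55
[5:10]: 56

Max: 56 at [5:10]


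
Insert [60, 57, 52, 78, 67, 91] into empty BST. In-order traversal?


Insert 60: root
Insert 57: L from 60
Insert 52: L from 60 -> L from 57
Insert 78: R from 60
Insert 67: R from 60 -> L from 78
Insert 91: R from 60 -> R from 78

In-order: [52, 57, 60, 67, 78, 91]


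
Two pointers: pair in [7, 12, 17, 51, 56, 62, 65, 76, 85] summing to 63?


lo=0(7)+hi=8(85)=92
lo=0(7)+hi=7(76)=83
lo=0(7)+hi=6(65)=72
lo=0(7)+hi=5(62)=69
lo=0(7)+hi=4(56)=63

Yes: 7+56=63


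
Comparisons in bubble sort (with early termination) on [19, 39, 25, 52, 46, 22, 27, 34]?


Algorithm: bubble sort (with early termination)
Input: [19, 39, 25, 52, 46, 22, 27, 34]
Sorted: [19, 22, 25, 27, 34, 39, 46, 52]

25


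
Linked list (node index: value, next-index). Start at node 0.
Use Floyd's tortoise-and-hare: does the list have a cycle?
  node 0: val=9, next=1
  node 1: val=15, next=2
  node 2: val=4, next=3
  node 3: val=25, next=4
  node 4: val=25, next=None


Floyd's tortoise (slow, +1) and hare (fast, +2):
  init: slow=0, fast=0
  step 1: slow=1, fast=2
  step 2: slow=2, fast=4
  step 3: fast -> None, no cycle

Cycle: no


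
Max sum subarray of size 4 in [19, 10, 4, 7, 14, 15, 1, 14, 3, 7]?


[0:4]: 40
[1:5]: 35
[2:6]: 40
[3:7]: 37
[4:8]: 44
[5:9]: 33
[6:10]: 25

Max: 44 at [4:8]


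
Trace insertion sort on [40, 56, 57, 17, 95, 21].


Initial: [40, 56, 57, 17, 95, 21]
Insert 56: [40, 56, 57, 17, 95, 21]
Insert 57: [40, 56, 57, 17, 95, 21]
Insert 17: [17, 40, 56, 57, 95, 21]
Insert 95: [17, 40, 56, 57, 95, 21]
Insert 21: [17, 21, 40, 56, 57, 95]

Sorted: [17, 21, 40, 56, 57, 95]


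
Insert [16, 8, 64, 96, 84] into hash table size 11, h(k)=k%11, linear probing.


Insert 16: h=5 -> slot 5
Insert 8: h=8 -> slot 8
Insert 64: h=9 -> slot 9
Insert 96: h=8, 2 probes -> slot 10
Insert 84: h=7 -> slot 7

Table: [None, None, None, None, None, 16, None, 84, 8, 64, 96]


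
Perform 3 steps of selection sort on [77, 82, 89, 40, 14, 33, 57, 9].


Initial: [77, 82, 89, 40, 14, 33, 57, 9]
Step 1: min=9 at 7
  Swap: [9, 82, 89, 40, 14, 33, 57, 77]
Step 2: min=14 at 4
  Swap: [9, 14, 89, 40, 82, 33, 57, 77]
Step 3: min=33 at 5
  Swap: [9, 14, 33, 40, 82, 89, 57, 77]

After 3 steps: [9, 14, 33, 40, 82, 89, 57, 77]


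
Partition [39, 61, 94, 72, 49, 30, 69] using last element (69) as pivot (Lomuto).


Pivot: 69
  39 <= 69: advance i (no swap)
  61 <= 69: advance i (no swap)
  49 <= 69: swap -> [39, 61, 49, 72, 94, 30, 69]
  30 <= 69: swap -> [39, 61, 49, 30, 94, 72, 69]
Place pivot at 4: [39, 61, 49, 30, 69, 72, 94]

Partitioned: [39, 61, 49, 30, 69, 72, 94]


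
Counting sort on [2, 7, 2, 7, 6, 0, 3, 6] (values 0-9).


Input: [2, 7, 2, 7, 6, 0, 3, 6]
Counts: [1, 0, 2, 1, 0, 0, 2, 2, 0, 0]

Sorted: [0, 2, 2, 3, 6, 6, 7, 7]


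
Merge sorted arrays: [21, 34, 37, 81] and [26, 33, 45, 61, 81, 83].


Take 21 from A
Take 26 from B
Take 33 from B
Take 34 from A
Take 37 from A
Take 45 from B
Take 61 from B
Take 81 from A

Merged: [21, 26, 33, 34, 37, 45, 61, 81, 81, 83]


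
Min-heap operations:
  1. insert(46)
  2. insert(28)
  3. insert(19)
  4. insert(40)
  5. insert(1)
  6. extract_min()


insert(46) -> [46]
insert(28) -> [28, 46]
insert(19) -> [19, 46, 28]
insert(40) -> [19, 40, 28, 46]
insert(1) -> [1, 19, 28, 46, 40]
extract_min()->1, [19, 40, 28, 46]

Final heap: [19, 40, 28, 46]


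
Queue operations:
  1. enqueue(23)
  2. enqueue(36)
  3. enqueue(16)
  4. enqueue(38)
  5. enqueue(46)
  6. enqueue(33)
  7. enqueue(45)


enqueue(23) -> [23]
enqueue(36) -> [23, 36]
enqueue(16) -> [23, 36, 16]
enqueue(38) -> [23, 36, 16, 38]
enqueue(46) -> [23, 36, 16, 38, 46]
enqueue(33) -> [23, 36, 16, 38, 46, 33]
enqueue(45) -> [23, 36, 16, 38, 46, 33, 45]

Final queue: [23, 36, 16, 38, 46, 33, 45]


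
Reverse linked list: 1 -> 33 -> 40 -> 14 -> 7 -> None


Step 1: curr=1, set curr.next=prev(None) | reversed so far: 1
Step 2: curr=33, set curr.next=prev(1) | reversed so far: 33 -> 1
Step 3: curr=40, set curr.next=prev(33) | reversed so far: 40 -> 33 -> 1
Step 4: curr=14, set curr.next=prev(40) | reversed so far: 14 -> 40 -> 33 -> 1
Step 5: curr=7, set curr.next=prev(14) | reversed so far: 7 -> 14 -> 40 -> 33 -> 1

7 -> 14 -> 40 -> 33 -> 1 -> None


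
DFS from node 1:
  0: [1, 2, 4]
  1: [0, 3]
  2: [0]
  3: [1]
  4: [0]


Visit 1, push [3, 0]
Visit 0, push [4, 2]
Visit 2, push []
Visit 4, push []
Visit 3, push []

DFS order: [1, 0, 2, 4, 3]


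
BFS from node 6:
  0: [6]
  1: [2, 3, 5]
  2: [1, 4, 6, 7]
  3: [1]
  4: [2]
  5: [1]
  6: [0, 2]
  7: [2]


Visit 6, enqueue [0, 2]
Visit 0, enqueue []
Visit 2, enqueue [1, 4, 7]
Visit 1, enqueue [3, 5]
Visit 4, enqueue []
Visit 7, enqueue []
Visit 3, enqueue []
Visit 5, enqueue []

BFS order: [6, 0, 2, 1, 4, 7, 3, 5]


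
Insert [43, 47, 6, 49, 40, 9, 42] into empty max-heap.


Insert 43: [43]
Insert 47: [47, 43]
Insert 6: [47, 43, 6]
Insert 49: [49, 47, 6, 43]
Insert 40: [49, 47, 6, 43, 40]
Insert 9: [49, 47, 9, 43, 40, 6]
Insert 42: [49, 47, 42, 43, 40, 6, 9]

Final heap: [49, 47, 42, 43, 40, 6, 9]


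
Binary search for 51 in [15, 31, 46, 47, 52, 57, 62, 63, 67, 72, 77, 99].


Step 1: lo=0, hi=11, mid=5, val=57
Step 2: lo=0, hi=4, mid=2, val=46
Step 3: lo=3, hi=4, mid=3, val=47
Step 4: lo=4, hi=4, mid=4, val=52

Not found


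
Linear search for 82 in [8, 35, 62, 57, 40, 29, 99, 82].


i=0: 8!=82
i=1: 35!=82
i=2: 62!=82
i=3: 57!=82
i=4: 40!=82
i=5: 29!=82
i=6: 99!=82
i=7: 82==82 found!

Found at 7, 8 comps


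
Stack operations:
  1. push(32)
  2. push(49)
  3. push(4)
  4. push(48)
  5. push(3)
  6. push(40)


push(32) -> [32]
push(49) -> [32, 49]
push(4) -> [32, 49, 4]
push(48) -> [32, 49, 4, 48]
push(3) -> [32, 49, 4, 48, 3]
push(40) -> [32, 49, 4, 48, 3, 40]

Final stack: [32, 49, 4, 48, 3, 40]


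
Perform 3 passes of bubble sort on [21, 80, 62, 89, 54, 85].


Initial: [21, 80, 62, 89, 54, 85]
Pass 1: [21, 62, 80, 54, 85, 89] (3 swaps)
Pass 2: [21, 62, 54, 80, 85, 89] (1 swaps)
Pass 3: [21, 54, 62, 80, 85, 89] (1 swaps)

After 3 passes: [21, 54, 62, 80, 85, 89]


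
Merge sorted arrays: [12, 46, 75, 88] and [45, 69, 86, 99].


Take 12 from A
Take 45 from B
Take 46 from A
Take 69 from B
Take 75 from A
Take 86 from B
Take 88 from A

Merged: [12, 45, 46, 69, 75, 86, 88, 99]


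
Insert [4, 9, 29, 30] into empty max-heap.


Insert 4: [4]
Insert 9: [9, 4]
Insert 29: [29, 4, 9]
Insert 30: [30, 29, 9, 4]

Final heap: [30, 29, 9, 4]


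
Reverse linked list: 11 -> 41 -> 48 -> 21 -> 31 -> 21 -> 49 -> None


Step 1: curr=11, set curr.next=prev(None) | reversed so far: 11
Step 2: curr=41, set curr.next=prev(11) | reversed so far: 41 -> 11
Step 3: curr=48, set curr.next=prev(41) | reversed so far: 48 -> 41 -> 11
Step 4: curr=21, set curr.next=prev(48) | reversed so far: 21 -> 48 -> 41 -> 11
Step 5: curr=31, set curr.next=prev(21) | reversed so far: 31 -> 21 -> 48 -> 41 -> 11
Step 6: curr=21, set curr.next=prev(31) | reversed so far: 21 -> 31 -> 21 -> 48 -> 41 -> 11
Step 7: curr=49, set curr.next=prev(21) | reversed so far: 49 -> 21 -> 31 -> 21 -> 48 -> 41 -> 11

49 -> 21 -> 31 -> 21 -> 48 -> 41 -> 11 -> None


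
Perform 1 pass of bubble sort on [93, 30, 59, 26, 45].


Initial: [93, 30, 59, 26, 45]
Pass 1: [30, 59, 26, 45, 93] (4 swaps)

After 1 pass: [30, 59, 26, 45, 93]


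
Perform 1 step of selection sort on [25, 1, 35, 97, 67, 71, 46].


Initial: [25, 1, 35, 97, 67, 71, 46]
Step 1: min=1 at 1
  Swap: [1, 25, 35, 97, 67, 71, 46]

After 1 step: [1, 25, 35, 97, 67, 71, 46]


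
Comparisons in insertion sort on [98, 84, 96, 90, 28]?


Algorithm: insertion sort
Input: [98, 84, 96, 90, 28]
Sorted: [28, 84, 90, 96, 98]

10


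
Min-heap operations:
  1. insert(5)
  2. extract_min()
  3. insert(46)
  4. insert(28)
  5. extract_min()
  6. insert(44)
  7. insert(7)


insert(5) -> [5]
extract_min()->5, []
insert(46) -> [46]
insert(28) -> [28, 46]
extract_min()->28, [46]
insert(44) -> [44, 46]
insert(7) -> [7, 46, 44]

Final heap: [7, 46, 44]


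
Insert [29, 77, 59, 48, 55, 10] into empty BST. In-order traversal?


Insert 29: root
Insert 77: R from 29
Insert 59: R from 29 -> L from 77
Insert 48: R from 29 -> L from 77 -> L from 59
Insert 55: R from 29 -> L from 77 -> L from 59 -> R from 48
Insert 10: L from 29

In-order: [10, 29, 48, 55, 59, 77]


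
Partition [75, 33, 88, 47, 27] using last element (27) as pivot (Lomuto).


Pivot: 27
Place pivot at 0: [27, 33, 88, 47, 75]

Partitioned: [27, 33, 88, 47, 75]


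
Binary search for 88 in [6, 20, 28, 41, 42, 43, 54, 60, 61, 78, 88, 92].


Step 1: lo=0, hi=11, mid=5, val=43
Step 2: lo=6, hi=11, mid=8, val=61
Step 3: lo=9, hi=11, mid=10, val=88

Found at index 10


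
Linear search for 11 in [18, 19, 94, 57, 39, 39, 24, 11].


i=0: 18!=11
i=1: 19!=11
i=2: 94!=11
i=3: 57!=11
i=4: 39!=11
i=5: 39!=11
i=6: 24!=11
i=7: 11==11 found!

Found at 7, 8 comps


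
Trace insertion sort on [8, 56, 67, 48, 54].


Initial: [8, 56, 67, 48, 54]
Insert 56: [8, 56, 67, 48, 54]
Insert 67: [8, 56, 67, 48, 54]
Insert 48: [8, 48, 56, 67, 54]
Insert 54: [8, 48, 54, 56, 67]

Sorted: [8, 48, 54, 56, 67]


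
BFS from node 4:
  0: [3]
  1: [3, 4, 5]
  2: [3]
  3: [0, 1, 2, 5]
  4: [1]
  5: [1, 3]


Visit 4, enqueue [1]
Visit 1, enqueue [3, 5]
Visit 3, enqueue [0, 2]
Visit 5, enqueue []
Visit 0, enqueue []
Visit 2, enqueue []

BFS order: [4, 1, 3, 5, 0, 2]


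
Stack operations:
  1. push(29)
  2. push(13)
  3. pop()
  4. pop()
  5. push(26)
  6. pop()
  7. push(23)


push(29) -> [29]
push(13) -> [29, 13]
pop()->13, [29]
pop()->29, []
push(26) -> [26]
pop()->26, []
push(23) -> [23]

Final stack: [23]


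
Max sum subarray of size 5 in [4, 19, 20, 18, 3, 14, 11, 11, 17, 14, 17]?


[0:5]: 64
[1:6]: 74
[2:7]: 66
[3:8]: 57
[4:9]: 56
[5:10]: 67
[6:11]: 70

Max: 74 at [1:6]


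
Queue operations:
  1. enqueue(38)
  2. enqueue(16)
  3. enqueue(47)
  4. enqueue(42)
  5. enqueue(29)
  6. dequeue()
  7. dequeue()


enqueue(38) -> [38]
enqueue(16) -> [38, 16]
enqueue(47) -> [38, 16, 47]
enqueue(42) -> [38, 16, 47, 42]
enqueue(29) -> [38, 16, 47, 42, 29]
dequeue()->38, [16, 47, 42, 29]
dequeue()->16, [47, 42, 29]

Final queue: [47, 42, 29]


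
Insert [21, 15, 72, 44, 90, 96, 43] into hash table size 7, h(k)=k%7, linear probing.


Insert 21: h=0 -> slot 0
Insert 15: h=1 -> slot 1
Insert 72: h=2 -> slot 2
Insert 44: h=2, 1 probes -> slot 3
Insert 90: h=6 -> slot 6
Insert 96: h=5 -> slot 5
Insert 43: h=1, 3 probes -> slot 4

Table: [21, 15, 72, 44, 43, 96, 90]


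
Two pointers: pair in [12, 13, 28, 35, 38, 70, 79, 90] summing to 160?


lo=0(12)+hi=7(90)=102
lo=1(13)+hi=7(90)=103
lo=2(28)+hi=7(90)=118
lo=3(35)+hi=7(90)=125
lo=4(38)+hi=7(90)=128
lo=5(70)+hi=7(90)=160

Yes: 70+90=160


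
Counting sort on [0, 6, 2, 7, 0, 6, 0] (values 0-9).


Input: [0, 6, 2, 7, 0, 6, 0]
Counts: [3, 0, 1, 0, 0, 0, 2, 1, 0, 0]

Sorted: [0, 0, 0, 2, 6, 6, 7]


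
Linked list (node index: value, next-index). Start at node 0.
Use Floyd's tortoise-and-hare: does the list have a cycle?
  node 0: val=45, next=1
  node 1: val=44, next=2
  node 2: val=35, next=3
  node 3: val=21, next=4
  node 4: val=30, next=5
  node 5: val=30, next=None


Floyd's tortoise (slow, +1) and hare (fast, +2):
  init: slow=0, fast=0
  step 1: slow=1, fast=2
  step 2: slow=2, fast=4
  step 3: fast 4->5->None, no cycle

Cycle: no


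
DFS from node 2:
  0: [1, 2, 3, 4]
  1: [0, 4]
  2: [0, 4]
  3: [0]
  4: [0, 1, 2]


Visit 2, push [4, 0]
Visit 0, push [4, 3, 1]
Visit 1, push [4]
Visit 4, push []
Visit 3, push []

DFS order: [2, 0, 1, 4, 3]


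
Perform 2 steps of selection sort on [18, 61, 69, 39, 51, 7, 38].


Initial: [18, 61, 69, 39, 51, 7, 38]
Step 1: min=7 at 5
  Swap: [7, 61, 69, 39, 51, 18, 38]
Step 2: min=18 at 5
  Swap: [7, 18, 69, 39, 51, 61, 38]

After 2 steps: [7, 18, 69, 39, 51, 61, 38]


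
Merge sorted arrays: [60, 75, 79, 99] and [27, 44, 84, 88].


Take 27 from B
Take 44 from B
Take 60 from A
Take 75 from A
Take 79 from A
Take 84 from B
Take 88 from B

Merged: [27, 44, 60, 75, 79, 84, 88, 99]
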